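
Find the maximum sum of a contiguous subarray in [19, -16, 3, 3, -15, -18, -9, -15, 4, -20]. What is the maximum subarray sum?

Using Kadane's algorithm on [19, -16, 3, 3, -15, -18, -9, -15, 4, -20]:

Scanning through the array:
Position 1 (value -16): max_ending_here = 3, max_so_far = 19
Position 2 (value 3): max_ending_here = 6, max_so_far = 19
Position 3 (value 3): max_ending_here = 9, max_so_far = 19
Position 4 (value -15): max_ending_here = -6, max_so_far = 19
Position 5 (value -18): max_ending_here = -18, max_so_far = 19
Position 6 (value -9): max_ending_here = -9, max_so_far = 19
Position 7 (value -15): max_ending_here = -15, max_so_far = 19
Position 8 (value 4): max_ending_here = 4, max_so_far = 19
Position 9 (value -20): max_ending_here = -16, max_so_far = 19

Maximum subarray: [19]
Maximum sum: 19

The maximum subarray is [19] with sum 19. This subarray runs from index 0 to index 0.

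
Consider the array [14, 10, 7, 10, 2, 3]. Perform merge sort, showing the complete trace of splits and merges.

Merge sort trace:

Split: [14, 10, 7, 10, 2, 3] -> [14, 10, 7] and [10, 2, 3]
  Split: [14, 10, 7] -> [14] and [10, 7]
    Split: [10, 7] -> [10] and [7]
    Merge: [10] + [7] -> [7, 10]
  Merge: [14] + [7, 10] -> [7, 10, 14]
  Split: [10, 2, 3] -> [10] and [2, 3]
    Split: [2, 3] -> [2] and [3]
    Merge: [2] + [3] -> [2, 3]
  Merge: [10] + [2, 3] -> [2, 3, 10]
Merge: [7, 10, 14] + [2, 3, 10] -> [2, 3, 7, 10, 10, 14]

Final sorted array: [2, 3, 7, 10, 10, 14]

The merge sort proceeds by recursively splitting the array and merging sorted halves.
After all merges, the sorted array is [2, 3, 7, 10, 10, 14].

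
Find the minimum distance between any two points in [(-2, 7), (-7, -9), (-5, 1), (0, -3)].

Computing all pairwise distances among 4 points:

d((-2, 7), (-7, -9)) = 16.7631
d((-2, 7), (-5, 1)) = 6.7082
d((-2, 7), (0, -3)) = 10.198
d((-7, -9), (-5, 1)) = 10.198
d((-7, -9), (0, -3)) = 9.2195
d((-5, 1), (0, -3)) = 6.4031 <-- minimum

Closest pair: (-5, 1) and (0, -3) with distance 6.4031

The closest pair is (-5, 1) and (0, -3) with Euclidean distance 6.4031. For 4 points, brute-force pairwise comparison is shown above. For large n, the divide-and-conquer algorithm (sort by x, recurse on halves, check the dividing strip) achieves O(n log n).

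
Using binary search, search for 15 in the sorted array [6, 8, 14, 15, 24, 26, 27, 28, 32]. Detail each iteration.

Binary search for 15 in [6, 8, 14, 15, 24, 26, 27, 28, 32]:

lo=0, hi=8, mid=4, arr[mid]=24 -> 24 > 15, search left half
lo=0, hi=3, mid=1, arr[mid]=8 -> 8 < 15, search right half
lo=2, hi=3, mid=2, arr[mid]=14 -> 14 < 15, search right half
lo=3, hi=3, mid=3, arr[mid]=15 -> Found target at index 3!

Binary search finds 15 at index 3 after 4 comparisons. The search repeatedly halves the search space by comparing with the middle element.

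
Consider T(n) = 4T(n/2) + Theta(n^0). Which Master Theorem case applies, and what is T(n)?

Master Theorem for T(n) = 4T(n/2) + O(n^0):

a = 4, b = 2, c = 0
log_b(a) = log_2(4) = 2.0000

Case 1: c = 0 < log_2(4) = 2.0000
T(n) = O(n^(log_2 4)) = O(n^2)

For T(n) = 4T(n/2) + O(n^0): log_2(4) = 2.0000. This is Case 1 of the Master Theorem (c < log_b(a), work dominated by leaves), giving O(n^2).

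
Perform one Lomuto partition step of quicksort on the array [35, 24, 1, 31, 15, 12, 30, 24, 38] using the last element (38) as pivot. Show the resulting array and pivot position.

Lomuto partition with pivot = 38:

Initial array: [35, 24, 1, 31, 15, 12, 30, 24, 38]

arr[0]=35 <= 38: swap with position 0, array becomes [35, 24, 1, 31, 15, 12, 30, 24, 38]
arr[1]=24 <= 38: swap with position 1, array becomes [35, 24, 1, 31, 15, 12, 30, 24, 38]
arr[2]=1 <= 38: swap with position 2, array becomes [35, 24, 1, 31, 15, 12, 30, 24, 38]
arr[3]=31 <= 38: swap with position 3, array becomes [35, 24, 1, 31, 15, 12, 30, 24, 38]
arr[4]=15 <= 38: swap with position 4, array becomes [35, 24, 1, 31, 15, 12, 30, 24, 38]
arr[5]=12 <= 38: swap with position 5, array becomes [35, 24, 1, 31, 15, 12, 30, 24, 38]
arr[6]=30 <= 38: swap with position 6, array becomes [35, 24, 1, 31, 15, 12, 30, 24, 38]
arr[7]=24 <= 38: swap with position 7, array becomes [35, 24, 1, 31, 15, 12, 30, 24, 38]

Place pivot at position 8: [35, 24, 1, 31, 15, 12, 30, 24, 38]
Pivot position: 8

After partitioning with pivot 38, the array becomes [35, 24, 1, 31, 15, 12, 30, 24, 38]. The pivot is placed at index 8. All elements to the left of the pivot are <= 38, and all elements to the right are > 38.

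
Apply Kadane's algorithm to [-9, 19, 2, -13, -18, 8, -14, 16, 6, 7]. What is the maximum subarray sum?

Using Kadane's algorithm on [-9, 19, 2, -13, -18, 8, -14, 16, 6, 7]:

Scanning through the array:
Position 1 (value 19): max_ending_here = 19, max_so_far = 19
Position 2 (value 2): max_ending_here = 21, max_so_far = 21
Position 3 (value -13): max_ending_here = 8, max_so_far = 21
Position 4 (value -18): max_ending_here = -10, max_so_far = 21
Position 5 (value 8): max_ending_here = 8, max_so_far = 21
Position 6 (value -14): max_ending_here = -6, max_so_far = 21
Position 7 (value 16): max_ending_here = 16, max_so_far = 21
Position 8 (value 6): max_ending_here = 22, max_so_far = 22
Position 9 (value 7): max_ending_here = 29, max_so_far = 29

Maximum subarray: [16, 6, 7]
Maximum sum: 29

The maximum subarray is [16, 6, 7] with sum 29. This subarray runs from index 7 to index 9.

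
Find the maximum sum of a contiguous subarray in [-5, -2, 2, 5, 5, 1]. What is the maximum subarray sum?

Using Kadane's algorithm on [-5, -2, 2, 5, 5, 1]:

Scanning through the array:
Position 1 (value -2): max_ending_here = -2, max_so_far = -2
Position 2 (value 2): max_ending_here = 2, max_so_far = 2
Position 3 (value 5): max_ending_here = 7, max_so_far = 7
Position 4 (value 5): max_ending_here = 12, max_so_far = 12
Position 5 (value 1): max_ending_here = 13, max_so_far = 13

Maximum subarray: [2, 5, 5, 1]
Maximum sum: 13

The maximum subarray is [2, 5, 5, 1] with sum 13. This subarray runs from index 2 to index 5.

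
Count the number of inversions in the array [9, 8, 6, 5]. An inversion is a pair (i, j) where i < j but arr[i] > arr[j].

Finding inversions in [9, 8, 6, 5]:

(0, 1): arr[0]=9 > arr[1]=8
(0, 2): arr[0]=9 > arr[2]=6
(0, 3): arr[0]=9 > arr[3]=5
(1, 2): arr[1]=8 > arr[2]=6
(1, 3): arr[1]=8 > arr[3]=5
(2, 3): arr[2]=6 > arr[3]=5

Total inversions: 6

The array has 6 inversion(s): (0,1), (0,2), (0,3), (1,2), (1,3), (2,3). Each pair (i,j) satisfies i < j and arr[i] > arr[j].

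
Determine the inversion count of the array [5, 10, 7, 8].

Finding inversions in [5, 10, 7, 8]:

(1, 2): arr[1]=10 > arr[2]=7
(1, 3): arr[1]=10 > arr[3]=8

Total inversions: 2

The array has 2 inversion(s): (1,2), (1,3). Each pair (i,j) satisfies i < j and arr[i] > arr[j].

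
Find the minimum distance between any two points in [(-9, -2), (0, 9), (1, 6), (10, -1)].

Computing all pairwise distances among 4 points:

d((-9, -2), (0, 9)) = 14.2127
d((-9, -2), (1, 6)) = 12.8062
d((-9, -2), (10, -1)) = 19.0263
d((0, 9), (1, 6)) = 3.1623 <-- minimum
d((0, 9), (10, -1)) = 14.1421
d((1, 6), (10, -1)) = 11.4018

Closest pair: (0, 9) and (1, 6) with distance 3.1623

The closest pair is (0, 9) and (1, 6) with Euclidean distance 3.1623. For 4 points, brute-force pairwise comparison is shown above. For large n, the divide-and-conquer algorithm (sort by x, recurse on halves, check the dividing strip) achieves O(n log n).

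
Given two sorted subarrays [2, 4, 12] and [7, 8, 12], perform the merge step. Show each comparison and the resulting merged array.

Merging process:

Compare 2 vs 7: take 2 from left. Merged: [2]
Compare 4 vs 7: take 4 from left. Merged: [2, 4]
Compare 12 vs 7: take 7 from right. Merged: [2, 4, 7]
Compare 12 vs 8: take 8 from right. Merged: [2, 4, 7, 8]
Compare 12 vs 12: take 12 from left. Merged: [2, 4, 7, 8, 12]
Append remaining from right: [12]. Merged: [2, 4, 7, 8, 12, 12]

Final merged array: [2, 4, 7, 8, 12, 12]
Total comparisons: 5

The merged array is [2, 4, 7, 8, 12, 12], requiring 5 comparisons. The merge step runs in O(n) time where n is the total number of elements.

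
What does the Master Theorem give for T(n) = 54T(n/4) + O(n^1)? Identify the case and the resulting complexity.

Master Theorem for T(n) = 54T(n/4) + O(n^1):

a = 54, b = 4, c = 1
log_b(a) = log_4(54) = 2.8774

Case 1: c = 1 < log_4(54) = 2.8774
T(n) = O(n^(log_4 54))

For T(n) = 54T(n/4) + O(n^1): log_4(54) = 2.8774. This is Case 1 of the Master Theorem (c < log_b(a), work dominated by leaves), giving O(n^(log_4 54)).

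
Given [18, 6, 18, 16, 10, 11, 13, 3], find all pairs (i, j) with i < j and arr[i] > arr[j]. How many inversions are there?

Finding inversions in [18, 6, 18, 16, 10, 11, 13, 3]:

(0, 1): arr[0]=18 > arr[1]=6
(0, 3): arr[0]=18 > arr[3]=16
(0, 4): arr[0]=18 > arr[4]=10
(0, 5): arr[0]=18 > arr[5]=11
(0, 6): arr[0]=18 > arr[6]=13
(0, 7): arr[0]=18 > arr[7]=3
(1, 7): arr[1]=6 > arr[7]=3
(2, 3): arr[2]=18 > arr[3]=16
(2, 4): arr[2]=18 > arr[4]=10
(2, 5): arr[2]=18 > arr[5]=11
(2, 6): arr[2]=18 > arr[6]=13
(2, 7): arr[2]=18 > arr[7]=3
(3, 4): arr[3]=16 > arr[4]=10
(3, 5): arr[3]=16 > arr[5]=11
(3, 6): arr[3]=16 > arr[6]=13
(3, 7): arr[3]=16 > arr[7]=3
(4, 7): arr[4]=10 > arr[7]=3
(5, 7): arr[5]=11 > arr[7]=3
(6, 7): arr[6]=13 > arr[7]=3

Total inversions: 19

The array has 19 inversion(s): (0,1), (0,3), (0,4), (0,5), (0,6), (0,7), (1,7), (2,3), (2,4), (2,5), (2,6), (2,7), (3,4), (3,5), (3,6), (3,7), (4,7), (5,7), (6,7). Each pair (i,j) satisfies i < j and arr[i] > arr[j].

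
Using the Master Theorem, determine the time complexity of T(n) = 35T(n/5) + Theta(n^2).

Master Theorem for T(n) = 35T(n/5) + O(n^2):

a = 35, b = 5, c = 2
log_b(a) = log_5(35) = 2.2091

Case 1: c = 2 < log_5(35) = 2.2091
T(n) = O(n^(log_5 35))

For T(n) = 35T(n/5) + O(n^2): log_5(35) = 2.2091. This is Case 1 of the Master Theorem (c < log_b(a), work dominated by leaves), giving O(n^(log_5 35)).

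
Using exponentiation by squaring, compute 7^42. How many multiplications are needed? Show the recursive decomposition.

Computing 7^42 by squaring (build up from 7^1; each line after the first costs one multiplication):

7^1 = 7
7^2 = (7^1)^2 = 7^2 = 49
7^4 = (7^2)^2 = 49^2 = 2401
7^5 = 7 * 7^4 = 7 * 2401 = 16807
7^10 = (7^5)^2 = 16807^2 = 282475249
7^20 = (7^10)^2 = 282475249^2 = 79792266297612001
7^21 = 7 * 7^20 = 7 * 79792266297612001 = 558545864083284007
7^42 = (7^21)^2 = 558545864083284007^2 = 311973482284542371301330321821976049

Result: 311973482284542371301330321821976049
Multiplications needed: 7 (7 lines after 7^1)

7^42 = 311973482284542371301330321821976049. Using exponentiation by squaring, this requires 7 multiplications. The key idea: if the exponent is even, square the half-power; if odd, multiply by the base once.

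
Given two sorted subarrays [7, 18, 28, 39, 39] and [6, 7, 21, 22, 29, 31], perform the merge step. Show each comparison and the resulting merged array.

Merging process:

Compare 7 vs 6: take 6 from right. Merged: [6]
Compare 7 vs 7: take 7 from left. Merged: [6, 7]
Compare 18 vs 7: take 7 from right. Merged: [6, 7, 7]
Compare 18 vs 21: take 18 from left. Merged: [6, 7, 7, 18]
Compare 28 vs 21: take 21 from right. Merged: [6, 7, 7, 18, 21]
Compare 28 vs 22: take 22 from right. Merged: [6, 7, 7, 18, 21, 22]
Compare 28 vs 29: take 28 from left. Merged: [6, 7, 7, 18, 21, 22, 28]
Compare 39 vs 29: take 29 from right. Merged: [6, 7, 7, 18, 21, 22, 28, 29]
Compare 39 vs 31: take 31 from right. Merged: [6, 7, 7, 18, 21, 22, 28, 29, 31]
Append remaining from left: [39, 39]. Merged: [6, 7, 7, 18, 21, 22, 28, 29, 31, 39, 39]

Final merged array: [6, 7, 7, 18, 21, 22, 28, 29, 31, 39, 39]
Total comparisons: 9

The merged array is [6, 7, 7, 18, 21, 22, 28, 29, 31, 39, 39], requiring 9 comparisons. The merge step runs in O(n) time where n is the total number of elements.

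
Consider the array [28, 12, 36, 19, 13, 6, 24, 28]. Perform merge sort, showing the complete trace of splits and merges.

Merge sort trace:

Split: [28, 12, 36, 19, 13, 6, 24, 28] -> [28, 12, 36, 19] and [13, 6, 24, 28]
  Split: [28, 12, 36, 19] -> [28, 12] and [36, 19]
    Split: [28, 12] -> [28] and [12]
    Merge: [28] + [12] -> [12, 28]
    Split: [36, 19] -> [36] and [19]
    Merge: [36] + [19] -> [19, 36]
  Merge: [12, 28] + [19, 36] -> [12, 19, 28, 36]
  Split: [13, 6, 24, 28] -> [13, 6] and [24, 28]
    Split: [13, 6] -> [13] and [6]
    Merge: [13] + [6] -> [6, 13]
    Split: [24, 28] -> [24] and [28]
    Merge: [24] + [28] -> [24, 28]
  Merge: [6, 13] + [24, 28] -> [6, 13, 24, 28]
Merge: [12, 19, 28, 36] + [6, 13, 24, 28] -> [6, 12, 13, 19, 24, 28, 28, 36]

Final sorted array: [6, 12, 13, 19, 24, 28, 28, 36]

The merge sort proceeds by recursively splitting the array and merging sorted halves.
After all merges, the sorted array is [6, 12, 13, 19, 24, 28, 28, 36].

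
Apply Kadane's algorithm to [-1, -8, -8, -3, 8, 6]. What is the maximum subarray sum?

Using Kadane's algorithm on [-1, -8, -8, -3, 8, 6]:

Scanning through the array:
Position 1 (value -8): max_ending_here = -8, max_so_far = -1
Position 2 (value -8): max_ending_here = -8, max_so_far = -1
Position 3 (value -3): max_ending_here = -3, max_so_far = -1
Position 4 (value 8): max_ending_here = 8, max_so_far = 8
Position 5 (value 6): max_ending_here = 14, max_so_far = 14

Maximum subarray: [8, 6]
Maximum sum: 14

The maximum subarray is [8, 6] with sum 14. This subarray runs from index 4 to index 5.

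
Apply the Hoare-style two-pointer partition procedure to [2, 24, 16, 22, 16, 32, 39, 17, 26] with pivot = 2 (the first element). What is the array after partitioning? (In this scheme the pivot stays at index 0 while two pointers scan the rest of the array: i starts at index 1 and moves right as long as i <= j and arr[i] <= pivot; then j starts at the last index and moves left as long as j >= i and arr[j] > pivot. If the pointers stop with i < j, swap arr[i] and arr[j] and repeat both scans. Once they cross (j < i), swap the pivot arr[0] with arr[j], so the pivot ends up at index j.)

Hoare-style two-pointer partition with pivot = 2:

Initial array: [2, 24, 16, 22, 16, 32, 39, 17, 26]

Pointers start at i = 1, j = 8.
i ends at 1, j ends at 0: the pointers have crossed (j < i), so scanning stops.

j = 0, so swapping arr[0] with arr[j] leaves the pivot at position 0: [2, 24, 16, 22, 16, 32, 39, 17, 26]
Pivot position: 0

After partitioning with pivot 2, the array becomes [2, 24, 16, 22, 16, 32, 39, 17, 26]. The pivot is placed at index 0. All elements to the left of the pivot are <= 2, and all elements to the right are > 2.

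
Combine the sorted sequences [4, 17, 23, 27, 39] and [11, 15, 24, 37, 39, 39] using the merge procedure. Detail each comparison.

Merging process:

Compare 4 vs 11: take 4 from left. Merged: [4]
Compare 17 vs 11: take 11 from right. Merged: [4, 11]
Compare 17 vs 15: take 15 from right. Merged: [4, 11, 15]
Compare 17 vs 24: take 17 from left. Merged: [4, 11, 15, 17]
Compare 23 vs 24: take 23 from left. Merged: [4, 11, 15, 17, 23]
Compare 27 vs 24: take 24 from right. Merged: [4, 11, 15, 17, 23, 24]
Compare 27 vs 37: take 27 from left. Merged: [4, 11, 15, 17, 23, 24, 27]
Compare 39 vs 37: take 37 from right. Merged: [4, 11, 15, 17, 23, 24, 27, 37]
Compare 39 vs 39: take 39 from left. Merged: [4, 11, 15, 17, 23, 24, 27, 37, 39]
Append remaining from right: [39, 39]. Merged: [4, 11, 15, 17, 23, 24, 27, 37, 39, 39, 39]

Final merged array: [4, 11, 15, 17, 23, 24, 27, 37, 39, 39, 39]
Total comparisons: 9

The merged array is [4, 11, 15, 17, 23, 24, 27, 37, 39, 39, 39], requiring 9 comparisons. The merge step runs in O(n) time where n is the total number of elements.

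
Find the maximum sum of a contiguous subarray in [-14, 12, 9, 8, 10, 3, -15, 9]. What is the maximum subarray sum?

Using Kadane's algorithm on [-14, 12, 9, 8, 10, 3, -15, 9]:

Scanning through the array:
Position 1 (value 12): max_ending_here = 12, max_so_far = 12
Position 2 (value 9): max_ending_here = 21, max_so_far = 21
Position 3 (value 8): max_ending_here = 29, max_so_far = 29
Position 4 (value 10): max_ending_here = 39, max_so_far = 39
Position 5 (value 3): max_ending_here = 42, max_so_far = 42
Position 6 (value -15): max_ending_here = 27, max_so_far = 42
Position 7 (value 9): max_ending_here = 36, max_so_far = 42

Maximum subarray: [12, 9, 8, 10, 3]
Maximum sum: 42

The maximum subarray is [12, 9, 8, 10, 3] with sum 42. This subarray runs from index 1 to index 5.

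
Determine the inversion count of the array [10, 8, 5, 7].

Finding inversions in [10, 8, 5, 7]:

(0, 1): arr[0]=10 > arr[1]=8
(0, 2): arr[0]=10 > arr[2]=5
(0, 3): arr[0]=10 > arr[3]=7
(1, 2): arr[1]=8 > arr[2]=5
(1, 3): arr[1]=8 > arr[3]=7

Total inversions: 5

The array has 5 inversion(s): (0,1), (0,2), (0,3), (1,2), (1,3). Each pair (i,j) satisfies i < j and arr[i] > arr[j].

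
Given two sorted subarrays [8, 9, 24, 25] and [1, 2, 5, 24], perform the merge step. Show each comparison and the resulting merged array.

Merging process:

Compare 8 vs 1: take 1 from right. Merged: [1]
Compare 8 vs 2: take 2 from right. Merged: [1, 2]
Compare 8 vs 5: take 5 from right. Merged: [1, 2, 5]
Compare 8 vs 24: take 8 from left. Merged: [1, 2, 5, 8]
Compare 9 vs 24: take 9 from left. Merged: [1, 2, 5, 8, 9]
Compare 24 vs 24: take 24 from left. Merged: [1, 2, 5, 8, 9, 24]
Compare 25 vs 24: take 24 from right. Merged: [1, 2, 5, 8, 9, 24, 24]
Append remaining from left: [25]. Merged: [1, 2, 5, 8, 9, 24, 24, 25]

Final merged array: [1, 2, 5, 8, 9, 24, 24, 25]
Total comparisons: 7

The merged array is [1, 2, 5, 8, 9, 24, 24, 25], requiring 7 comparisons. The merge step runs in O(n) time where n is the total number of elements.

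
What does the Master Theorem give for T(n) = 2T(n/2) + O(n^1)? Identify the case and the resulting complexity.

Master Theorem for T(n) = 2T(n/2) + O(n^1):

a = 2, b = 2, c = 1
log_b(a) = log_2(2) = 1.0000

Case 2: c = 1 = log_2(2) = 1.0000
T(n) = O(n^1 log n) = O(n log n)

For T(n) = 2T(n/2) + O(n^1): log_2(2) = 1.0000. This is Case 2 of the Master Theorem (c = log_b(a), equal work at all levels), giving O(n log n).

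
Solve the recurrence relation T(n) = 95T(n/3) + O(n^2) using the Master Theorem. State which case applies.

Master Theorem for T(n) = 95T(n/3) + O(n^2):

a = 95, b = 3, c = 2
log_b(a) = log_3(95) = 4.1451

Case 1: c = 2 < log_3(95) = 4.1451
T(n) = O(n^(log_3 95))

For T(n) = 95T(n/3) + O(n^2): log_3(95) = 4.1451. This is Case 1 of the Master Theorem (c < log_b(a), work dominated by leaves), giving O(n^(log_3 95)).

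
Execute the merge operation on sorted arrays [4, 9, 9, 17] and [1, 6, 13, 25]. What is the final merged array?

Merging process:

Compare 4 vs 1: take 1 from right. Merged: [1]
Compare 4 vs 6: take 4 from left. Merged: [1, 4]
Compare 9 vs 6: take 6 from right. Merged: [1, 4, 6]
Compare 9 vs 13: take 9 from left. Merged: [1, 4, 6, 9]
Compare 9 vs 13: take 9 from left. Merged: [1, 4, 6, 9, 9]
Compare 17 vs 13: take 13 from right. Merged: [1, 4, 6, 9, 9, 13]
Compare 17 vs 25: take 17 from left. Merged: [1, 4, 6, 9, 9, 13, 17]
Append remaining from right: [25]. Merged: [1, 4, 6, 9, 9, 13, 17, 25]

Final merged array: [1, 4, 6, 9, 9, 13, 17, 25]
Total comparisons: 7

The merged array is [1, 4, 6, 9, 9, 13, 17, 25], requiring 7 comparisons. The merge step runs in O(n) time where n is the total number of elements.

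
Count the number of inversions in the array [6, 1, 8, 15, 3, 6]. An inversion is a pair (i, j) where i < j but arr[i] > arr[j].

Finding inversions in [6, 1, 8, 15, 3, 6]:

(0, 1): arr[0]=6 > arr[1]=1
(0, 4): arr[0]=6 > arr[4]=3
(2, 4): arr[2]=8 > arr[4]=3
(2, 5): arr[2]=8 > arr[5]=6
(3, 4): arr[3]=15 > arr[4]=3
(3, 5): arr[3]=15 > arr[5]=6

Total inversions: 6

The array has 6 inversion(s): (0,1), (0,4), (2,4), (2,5), (3,4), (3,5). Each pair (i,j) satisfies i < j and arr[i] > arr[j].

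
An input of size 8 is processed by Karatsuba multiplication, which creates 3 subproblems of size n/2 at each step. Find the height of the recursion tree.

For divide and conquer with division factor 2:

Problem sizes at each level:
Level 0: 8
Level 1: 4
Level 2: 2
Level 3: 1

The root is level 0 and the size-1 base case is level 3 (the tree spans levels 0 through 3, i.e. 4 levels counting the root), so the depth is the number of divisions: log_2(8) = 3

The recursion tree depth is log_2(8) = 3. At each level, the problem size is divided by 2, so it takes 3 divisions to reduce to a base case of size 1. The algorithm makes 3 recursive calls at each level.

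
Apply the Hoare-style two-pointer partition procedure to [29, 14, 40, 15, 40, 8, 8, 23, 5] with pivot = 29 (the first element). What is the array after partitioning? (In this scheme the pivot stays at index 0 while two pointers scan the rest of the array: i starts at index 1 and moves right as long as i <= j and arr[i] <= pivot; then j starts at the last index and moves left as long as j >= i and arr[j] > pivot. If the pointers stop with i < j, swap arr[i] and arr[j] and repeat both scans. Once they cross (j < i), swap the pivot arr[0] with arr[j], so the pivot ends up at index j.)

Hoare-style two-pointer partition with pivot = 29:

Initial array: [29, 14, 40, 15, 40, 8, 8, 23, 5]

Pointers start at i = 1, j = 8.
i stops at index 2 (arr[2]=40 > 29), j stops at index 8 (arr[8]=5 <= 29): swap arr[2] and arr[8], array becomes [29, 14, 5, 15, 40, 8, 8, 23, 40]
i stops at index 4 (arr[4]=40 > 29), j stops at index 7 (arr[7]=23 <= 29): swap arr[4] and arr[7], array becomes [29, 14, 5, 15, 23, 8, 8, 40, 40]
i ends at 7, j ends at 6: the pointers have crossed (j < i), so scanning stops.

Swap pivot arr[0] with arr[6] to place pivot at position 6: [8, 14, 5, 15, 23, 8, 29, 40, 40]
Pivot position: 6

After partitioning with pivot 29, the array becomes [8, 14, 5, 15, 23, 8, 29, 40, 40]. The pivot is placed at index 6. All elements to the left of the pivot are <= 29, and all elements to the right are > 29.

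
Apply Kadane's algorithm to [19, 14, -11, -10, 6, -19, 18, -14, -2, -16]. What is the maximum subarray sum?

Using Kadane's algorithm on [19, 14, -11, -10, 6, -19, 18, -14, -2, -16]:

Scanning through the array:
Position 1 (value 14): max_ending_here = 33, max_so_far = 33
Position 2 (value -11): max_ending_here = 22, max_so_far = 33
Position 3 (value -10): max_ending_here = 12, max_so_far = 33
Position 4 (value 6): max_ending_here = 18, max_so_far = 33
Position 5 (value -19): max_ending_here = -1, max_so_far = 33
Position 6 (value 18): max_ending_here = 18, max_so_far = 33
Position 7 (value -14): max_ending_here = 4, max_so_far = 33
Position 8 (value -2): max_ending_here = 2, max_so_far = 33
Position 9 (value -16): max_ending_here = -14, max_so_far = 33

Maximum subarray: [19, 14]
Maximum sum: 33

The maximum subarray is [19, 14] with sum 33. This subarray runs from index 0 to index 1.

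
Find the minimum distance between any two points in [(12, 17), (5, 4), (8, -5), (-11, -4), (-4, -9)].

Computing all pairwise distances among 5 points:

d((12, 17), (5, 4)) = 14.7648
d((12, 17), (8, -5)) = 22.3607
d((12, 17), (-11, -4)) = 31.1448
d((12, 17), (-4, -9)) = 30.5287
d((5, 4), (8, -5)) = 9.4868
d((5, 4), (-11, -4)) = 17.8885
d((5, 4), (-4, -9)) = 15.8114
d((8, -5), (-11, -4)) = 19.0263
d((8, -5), (-4, -9)) = 12.6491
d((-11, -4), (-4, -9)) = 8.6023 <-- minimum

Closest pair: (-11, -4) and (-4, -9) with distance 8.6023

The closest pair is (-11, -4) and (-4, -9) with Euclidean distance 8.6023. For 5 points, brute-force pairwise comparison is shown above. For large n, the divide-and-conquer algorithm (sort by x, recurse on halves, check the dividing strip) achieves O(n log n).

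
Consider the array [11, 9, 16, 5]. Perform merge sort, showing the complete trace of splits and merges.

Merge sort trace:

Split: [11, 9, 16, 5] -> [11, 9] and [16, 5]
  Split: [11, 9] -> [11] and [9]
  Merge: [11] + [9] -> [9, 11]
  Split: [16, 5] -> [16] and [5]
  Merge: [16] + [5] -> [5, 16]
Merge: [9, 11] + [5, 16] -> [5, 9, 11, 16]

Final sorted array: [5, 9, 11, 16]

The merge sort proceeds by recursively splitting the array and merging sorted halves.
After all merges, the sorted array is [5, 9, 11, 16].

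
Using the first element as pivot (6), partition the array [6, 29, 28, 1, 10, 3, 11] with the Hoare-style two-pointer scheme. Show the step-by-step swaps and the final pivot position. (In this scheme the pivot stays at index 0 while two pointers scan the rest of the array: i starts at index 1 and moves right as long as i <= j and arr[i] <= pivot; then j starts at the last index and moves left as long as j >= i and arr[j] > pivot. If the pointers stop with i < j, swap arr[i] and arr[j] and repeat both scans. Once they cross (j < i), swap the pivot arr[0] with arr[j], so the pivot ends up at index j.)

Hoare-style two-pointer partition with pivot = 6:

Initial array: [6, 29, 28, 1, 10, 3, 11]

Pointers start at i = 1, j = 6.
i stops at index 1 (arr[1]=29 > 6), j stops at index 5 (arr[5]=3 <= 6): swap arr[1] and arr[5], array becomes [6, 3, 28, 1, 10, 29, 11]
i stops at index 2 (arr[2]=28 > 6), j stops at index 3 (arr[3]=1 <= 6): swap arr[2] and arr[3], array becomes [6, 3, 1, 28, 10, 29, 11]
i ends at 3, j ends at 2: the pointers have crossed (j < i), so scanning stops.

Swap pivot arr[0] with arr[2] to place pivot at position 2: [1, 3, 6, 28, 10, 29, 11]
Pivot position: 2

After partitioning with pivot 6, the array becomes [1, 3, 6, 28, 10, 29, 11]. The pivot is placed at index 2. All elements to the left of the pivot are <= 6, and all elements to the right are > 6.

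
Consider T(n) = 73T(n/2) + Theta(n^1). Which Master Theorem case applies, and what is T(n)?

Master Theorem for T(n) = 73T(n/2) + O(n^1):

a = 73, b = 2, c = 1
log_b(a) = log_2(73) = 6.1898

Case 1: c = 1 < log_2(73) = 6.1898
T(n) = O(n^(log_2 73))

For T(n) = 73T(n/2) + O(n^1): log_2(73) = 6.1898. This is Case 1 of the Master Theorem (c < log_b(a), work dominated by leaves), giving O(n^(log_2 73)).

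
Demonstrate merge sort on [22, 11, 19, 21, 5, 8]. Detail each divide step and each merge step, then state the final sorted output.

Merge sort trace:

Split: [22, 11, 19, 21, 5, 8] -> [22, 11, 19] and [21, 5, 8]
  Split: [22, 11, 19] -> [22] and [11, 19]
    Split: [11, 19] -> [11] and [19]
    Merge: [11] + [19] -> [11, 19]
  Merge: [22] + [11, 19] -> [11, 19, 22]
  Split: [21, 5, 8] -> [21] and [5, 8]
    Split: [5, 8] -> [5] and [8]
    Merge: [5] + [8] -> [5, 8]
  Merge: [21] + [5, 8] -> [5, 8, 21]
Merge: [11, 19, 22] + [5, 8, 21] -> [5, 8, 11, 19, 21, 22]

Final sorted array: [5, 8, 11, 19, 21, 22]

The merge sort proceeds by recursively splitting the array and merging sorted halves.
After all merges, the sorted array is [5, 8, 11, 19, 21, 22].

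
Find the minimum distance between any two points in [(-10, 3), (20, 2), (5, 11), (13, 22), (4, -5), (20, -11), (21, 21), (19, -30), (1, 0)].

Computing all pairwise distances among 9 points:

d((-10, 3), (20, 2)) = 30.0167
d((-10, 3), (5, 11)) = 17.0
d((-10, 3), (13, 22)) = 29.8329
d((-10, 3), (4, -5)) = 16.1245
d((-10, 3), (20, -11)) = 33.1059
d((-10, 3), (21, 21)) = 35.8469
d((-10, 3), (19, -30)) = 43.9318
d((-10, 3), (1, 0)) = 11.4018
d((20, 2), (5, 11)) = 17.4929
d((20, 2), (13, 22)) = 21.1896
d((20, 2), (4, -5)) = 17.4642
d((20, 2), (20, -11)) = 13.0
d((20, 2), (21, 21)) = 19.0263
d((20, 2), (19, -30)) = 32.0156
d((20, 2), (1, 0)) = 19.105
d((5, 11), (13, 22)) = 13.6015
d((5, 11), (4, -5)) = 16.0312
d((5, 11), (20, -11)) = 26.6271
d((5, 11), (21, 21)) = 18.868
d((5, 11), (19, -30)) = 43.3244
d((5, 11), (1, 0)) = 11.7047
d((13, 22), (4, -5)) = 28.4605
d((13, 22), (20, -11)) = 33.7343
d((13, 22), (21, 21)) = 8.0623
d((13, 22), (19, -30)) = 52.345
d((13, 22), (1, 0)) = 25.0599
d((4, -5), (20, -11)) = 17.088
d((4, -5), (21, 21)) = 31.0644
d((4, -5), (19, -30)) = 29.1548
d((4, -5), (1, 0)) = 5.831 <-- minimum
d((20, -11), (21, 21)) = 32.0156
d((20, -11), (19, -30)) = 19.0263
d((20, -11), (1, 0)) = 21.9545
d((21, 21), (19, -30)) = 51.0392
d((21, 21), (1, 0)) = 29.0
d((19, -30), (1, 0)) = 34.9857

Closest pair: (4, -5) and (1, 0) with distance 5.831

The closest pair is (4, -5) and (1, 0) with Euclidean distance 5.831. For 9 points, brute-force pairwise comparison is shown above. For large n, the divide-and-conquer algorithm (sort by x, recurse on halves, check the dividing strip) achieves O(n log n).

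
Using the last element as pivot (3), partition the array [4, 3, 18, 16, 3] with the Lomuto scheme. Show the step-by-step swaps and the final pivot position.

Lomuto partition with pivot = 3:

Initial array: [4, 3, 18, 16, 3]

arr[0]=4 > 3: no swap
arr[1]=3 <= 3: swap with position 0, array becomes [3, 4, 18, 16, 3]
arr[2]=18 > 3: no swap
arr[3]=16 > 3: no swap

Place pivot at position 1: [3, 3, 18, 16, 4]
Pivot position: 1

After partitioning with pivot 3, the array becomes [3, 3, 18, 16, 4]. The pivot is placed at index 1. All elements to the left of the pivot are <= 3, and all elements to the right are > 3.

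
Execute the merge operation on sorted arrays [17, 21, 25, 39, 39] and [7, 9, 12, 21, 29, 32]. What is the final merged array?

Merging process:

Compare 17 vs 7: take 7 from right. Merged: [7]
Compare 17 vs 9: take 9 from right. Merged: [7, 9]
Compare 17 vs 12: take 12 from right. Merged: [7, 9, 12]
Compare 17 vs 21: take 17 from left. Merged: [7, 9, 12, 17]
Compare 21 vs 21: take 21 from left. Merged: [7, 9, 12, 17, 21]
Compare 25 vs 21: take 21 from right. Merged: [7, 9, 12, 17, 21, 21]
Compare 25 vs 29: take 25 from left. Merged: [7, 9, 12, 17, 21, 21, 25]
Compare 39 vs 29: take 29 from right. Merged: [7, 9, 12, 17, 21, 21, 25, 29]
Compare 39 vs 32: take 32 from right. Merged: [7, 9, 12, 17, 21, 21, 25, 29, 32]
Append remaining from left: [39, 39]. Merged: [7, 9, 12, 17, 21, 21, 25, 29, 32, 39, 39]

Final merged array: [7, 9, 12, 17, 21, 21, 25, 29, 32, 39, 39]
Total comparisons: 9

The merged array is [7, 9, 12, 17, 21, 21, 25, 29, 32, 39, 39], requiring 9 comparisons. The merge step runs in O(n) time where n is the total number of elements.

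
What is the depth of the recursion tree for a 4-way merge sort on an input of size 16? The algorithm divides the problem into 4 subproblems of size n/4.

For divide and conquer with division factor 4:

Problem sizes at each level:
Level 0: 16
Level 1: 4
Level 2: 1

The root is level 0 and the size-1 base case is level 2 (the tree spans levels 0 through 2, i.e. 3 levels counting the root), so the depth is the number of divisions: log_4(16) = 2

The recursion tree depth is log_4(16) = 2. At each level, the problem size is divided by 4, so it takes 2 divisions to reduce to a base case of size 1. The algorithm makes 4 recursive calls at each level.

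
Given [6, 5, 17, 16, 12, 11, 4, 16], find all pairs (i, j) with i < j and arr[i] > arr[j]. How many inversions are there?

Finding inversions in [6, 5, 17, 16, 12, 11, 4, 16]:

(0, 1): arr[0]=6 > arr[1]=5
(0, 6): arr[0]=6 > arr[6]=4
(1, 6): arr[1]=5 > arr[6]=4
(2, 3): arr[2]=17 > arr[3]=16
(2, 4): arr[2]=17 > arr[4]=12
(2, 5): arr[2]=17 > arr[5]=11
(2, 6): arr[2]=17 > arr[6]=4
(2, 7): arr[2]=17 > arr[7]=16
(3, 4): arr[3]=16 > arr[4]=12
(3, 5): arr[3]=16 > arr[5]=11
(3, 6): arr[3]=16 > arr[6]=4
(4, 5): arr[4]=12 > arr[5]=11
(4, 6): arr[4]=12 > arr[6]=4
(5, 6): arr[5]=11 > arr[6]=4

Total inversions: 14

The array has 14 inversion(s): (0,1), (0,6), (1,6), (2,3), (2,4), (2,5), (2,6), (2,7), (3,4), (3,5), (3,6), (4,5), (4,6), (5,6). Each pair (i,j) satisfies i < j and arr[i] > arr[j].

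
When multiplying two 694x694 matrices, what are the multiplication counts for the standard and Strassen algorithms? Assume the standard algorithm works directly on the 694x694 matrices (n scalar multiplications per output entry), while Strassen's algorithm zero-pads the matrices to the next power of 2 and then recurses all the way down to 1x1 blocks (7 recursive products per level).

Matrix multiplication for 694x694 matrices:

Strassen's algorithm requires power-of-2 dimensions. Pad 694x694 to 1024x1024 (next power of 2).

Standard algorithm: 694^3 = 334255384 multiplications
Strassen's algorithm: 7^(log2(1024)) = 7^10 = 282475249 multiplications
Savings: 334255384 - 282475249 = 51780135 multiplications

Standard: 334255384 multiplications (694^3). Strassen: 282475249 multiplications (7^10, after padding to 1024x1024). Strassen reduces 8 recursive multiplications to 7 at each level.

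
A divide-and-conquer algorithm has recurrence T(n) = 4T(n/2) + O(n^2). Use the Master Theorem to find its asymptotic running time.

Master Theorem for T(n) = 4T(n/2) + O(n^2):

a = 4, b = 2, c = 2
log_b(a) = log_2(4) = 2.0000

Case 2: c = 2 = log_2(4) = 2.0000
T(n) = O(n^2 log n) = O(n^2 log n)

For T(n) = 4T(n/2) + O(n^2): log_2(4) = 2.0000. This is Case 2 of the Master Theorem (c = log_b(a), equal work at all levels), giving O(n^2 log n).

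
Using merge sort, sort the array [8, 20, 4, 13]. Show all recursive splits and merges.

Merge sort trace:

Split: [8, 20, 4, 13] -> [8, 20] and [4, 13]
  Split: [8, 20] -> [8] and [20]
  Merge: [8] + [20] -> [8, 20]
  Split: [4, 13] -> [4] and [13]
  Merge: [4] + [13] -> [4, 13]
Merge: [8, 20] + [4, 13] -> [4, 8, 13, 20]

Final sorted array: [4, 8, 13, 20]

The merge sort proceeds by recursively splitting the array and merging sorted halves.
After all merges, the sorted array is [4, 8, 13, 20].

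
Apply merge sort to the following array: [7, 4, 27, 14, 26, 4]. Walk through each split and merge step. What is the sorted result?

Merge sort trace:

Split: [7, 4, 27, 14, 26, 4] -> [7, 4, 27] and [14, 26, 4]
  Split: [7, 4, 27] -> [7] and [4, 27]
    Split: [4, 27] -> [4] and [27]
    Merge: [4] + [27] -> [4, 27]
  Merge: [7] + [4, 27] -> [4, 7, 27]
  Split: [14, 26, 4] -> [14] and [26, 4]
    Split: [26, 4] -> [26] and [4]
    Merge: [26] + [4] -> [4, 26]
  Merge: [14] + [4, 26] -> [4, 14, 26]
Merge: [4, 7, 27] + [4, 14, 26] -> [4, 4, 7, 14, 26, 27]

Final sorted array: [4, 4, 7, 14, 26, 27]

The merge sort proceeds by recursively splitting the array and merging sorted halves.
After all merges, the sorted array is [4, 4, 7, 14, 26, 27].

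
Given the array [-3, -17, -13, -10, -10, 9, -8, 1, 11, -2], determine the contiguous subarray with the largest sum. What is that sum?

Using Kadane's algorithm on [-3, -17, -13, -10, -10, 9, -8, 1, 11, -2]:

Scanning through the array:
Position 1 (value -17): max_ending_here = -17, max_so_far = -3
Position 2 (value -13): max_ending_here = -13, max_so_far = -3
Position 3 (value -10): max_ending_here = -10, max_so_far = -3
Position 4 (value -10): max_ending_here = -10, max_so_far = -3
Position 5 (value 9): max_ending_here = 9, max_so_far = 9
Position 6 (value -8): max_ending_here = 1, max_so_far = 9
Position 7 (value 1): max_ending_here = 2, max_so_far = 9
Position 8 (value 11): max_ending_here = 13, max_so_far = 13
Position 9 (value -2): max_ending_here = 11, max_so_far = 13

Maximum subarray: [9, -8, 1, 11]
Maximum sum: 13

The maximum subarray is [9, -8, 1, 11] with sum 13. This subarray runs from index 5 to index 8.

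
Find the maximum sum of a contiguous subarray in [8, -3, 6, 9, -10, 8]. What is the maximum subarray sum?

Using Kadane's algorithm on [8, -3, 6, 9, -10, 8]:

Scanning through the array:
Position 1 (value -3): max_ending_here = 5, max_so_far = 8
Position 2 (value 6): max_ending_here = 11, max_so_far = 11
Position 3 (value 9): max_ending_here = 20, max_so_far = 20
Position 4 (value -10): max_ending_here = 10, max_so_far = 20
Position 5 (value 8): max_ending_here = 18, max_so_far = 20

Maximum subarray: [8, -3, 6, 9]
Maximum sum: 20

The maximum subarray is [8, -3, 6, 9] with sum 20. This subarray runs from index 0 to index 3.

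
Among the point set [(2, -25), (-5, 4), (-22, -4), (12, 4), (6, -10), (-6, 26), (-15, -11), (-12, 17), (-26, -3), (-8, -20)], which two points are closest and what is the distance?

Computing all pairwise distances among 10 points:

d((2, -25), (-5, 4)) = 29.8329
d((2, -25), (-22, -4)) = 31.8904
d((2, -25), (12, 4)) = 30.6757
d((2, -25), (6, -10)) = 15.5242
d((2, -25), (-6, 26)) = 51.6236
d((2, -25), (-15, -11)) = 22.0227
d((2, -25), (-12, 17)) = 44.2719
d((2, -25), (-26, -3)) = 35.609
d((2, -25), (-8, -20)) = 11.1803
d((-5, 4), (-22, -4)) = 18.7883
d((-5, 4), (12, 4)) = 17.0
d((-5, 4), (6, -10)) = 17.8045
d((-5, 4), (-6, 26)) = 22.0227
d((-5, 4), (-15, -11)) = 18.0278
d((-5, 4), (-12, 17)) = 14.7648
d((-5, 4), (-26, -3)) = 22.1359
d((-5, 4), (-8, -20)) = 24.1868
d((-22, -4), (12, 4)) = 34.9285
d((-22, -4), (6, -10)) = 28.6356
d((-22, -4), (-6, 26)) = 34.0
d((-22, -4), (-15, -11)) = 9.8995
d((-22, -4), (-12, 17)) = 23.2594
d((-22, -4), (-26, -3)) = 4.1231 <-- minimum
d((-22, -4), (-8, -20)) = 21.2603
d((12, 4), (6, -10)) = 15.2315
d((12, 4), (-6, 26)) = 28.4253
d((12, 4), (-15, -11)) = 30.8869
d((12, 4), (-12, 17)) = 27.2947
d((12, 4), (-26, -3)) = 38.6394
d((12, 4), (-8, -20)) = 31.241
d((6, -10), (-6, 26)) = 37.9473
d((6, -10), (-15, -11)) = 21.0238
d((6, -10), (-12, 17)) = 32.45
d((6, -10), (-26, -3)) = 32.7567
d((6, -10), (-8, -20)) = 17.2047
d((-6, 26), (-15, -11)) = 38.0789
d((-6, 26), (-12, 17)) = 10.8167
d((-6, 26), (-26, -3)) = 35.2278
d((-6, 26), (-8, -20)) = 46.0435
d((-15, -11), (-12, 17)) = 28.1603
d((-15, -11), (-26, -3)) = 13.6015
d((-15, -11), (-8, -20)) = 11.4018
d((-12, 17), (-26, -3)) = 24.4131
d((-12, 17), (-8, -20)) = 37.2156
d((-26, -3), (-8, -20)) = 24.7588

Closest pair: (-22, -4) and (-26, -3) with distance 4.1231

The closest pair is (-22, -4) and (-26, -3) with Euclidean distance 4.1231. For 10 points, brute-force pairwise comparison is shown above. For large n, the divide-and-conquer algorithm (sort by x, recurse on halves, check the dividing strip) achieves O(n log n).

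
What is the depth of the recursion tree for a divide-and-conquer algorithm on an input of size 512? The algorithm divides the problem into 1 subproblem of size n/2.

For divide and conquer with division factor 2:

Problem sizes at each level:
Level 0: 512
Level 1: 256
Level 2: 128
Level 3: 64
Level 4: 32
Level 5: 16
Level 6: 8
Level 7: 4
Level 8: 2
Level 9: 1

The root is level 0 and the size-1 base case is level 9 (the tree spans levels 0 through 9, i.e. 10 levels counting the root), so the depth is the number of divisions: log_2(512) = 9

The recursion tree depth is log_2(512) = 9. At each level, the problem size is divided by 2, so it takes 9 divisions to reduce to a base case of size 1. The algorithm makes 1 recursive call at each level.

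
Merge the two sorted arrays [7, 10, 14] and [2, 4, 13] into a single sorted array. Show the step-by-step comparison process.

Merging process:

Compare 7 vs 2: take 2 from right. Merged: [2]
Compare 7 vs 4: take 4 from right. Merged: [2, 4]
Compare 7 vs 13: take 7 from left. Merged: [2, 4, 7]
Compare 10 vs 13: take 10 from left. Merged: [2, 4, 7, 10]
Compare 14 vs 13: take 13 from right. Merged: [2, 4, 7, 10, 13]
Append remaining from left: [14]. Merged: [2, 4, 7, 10, 13, 14]

Final merged array: [2, 4, 7, 10, 13, 14]
Total comparisons: 5

The merged array is [2, 4, 7, 10, 13, 14], requiring 5 comparisons. The merge step runs in O(n) time where n is the total number of elements.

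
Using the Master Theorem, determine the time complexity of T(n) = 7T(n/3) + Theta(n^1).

Master Theorem for T(n) = 7T(n/3) + O(n^1):

a = 7, b = 3, c = 1
log_b(a) = log_3(7) = 1.7712

Case 1: c = 1 < log_3(7) = 1.7712
T(n) = O(n^(log_3 7))

For T(n) = 7T(n/3) + O(n^1): log_3(7) = 1.7712. This is Case 1 of the Master Theorem (c < log_b(a), work dominated by leaves), giving O(n^(log_3 7)).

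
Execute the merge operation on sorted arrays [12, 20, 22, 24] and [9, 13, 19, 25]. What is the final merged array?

Merging process:

Compare 12 vs 9: take 9 from right. Merged: [9]
Compare 12 vs 13: take 12 from left. Merged: [9, 12]
Compare 20 vs 13: take 13 from right. Merged: [9, 12, 13]
Compare 20 vs 19: take 19 from right. Merged: [9, 12, 13, 19]
Compare 20 vs 25: take 20 from left. Merged: [9, 12, 13, 19, 20]
Compare 22 vs 25: take 22 from left. Merged: [9, 12, 13, 19, 20, 22]
Compare 24 vs 25: take 24 from left. Merged: [9, 12, 13, 19, 20, 22, 24]
Append remaining from right: [25]. Merged: [9, 12, 13, 19, 20, 22, 24, 25]

Final merged array: [9, 12, 13, 19, 20, 22, 24, 25]
Total comparisons: 7

The merged array is [9, 12, 13, 19, 20, 22, 24, 25], requiring 7 comparisons. The merge step runs in O(n) time where n is the total number of elements.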